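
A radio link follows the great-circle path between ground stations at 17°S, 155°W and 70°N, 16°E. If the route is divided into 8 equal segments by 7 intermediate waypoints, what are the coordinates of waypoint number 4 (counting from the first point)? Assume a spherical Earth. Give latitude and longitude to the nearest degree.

The haversine formula gives a central angle δ ≈ 2.212 rad (126.7°) between the endpoints.
Interpolate at f = 4/8 with slerp weights a = sin((1−f)δ)/sin δ ≈ 1.115, b = sin(fδ)/sin δ ≈ 1.115.
p = a·p₁ + b·p₂ ≈ (-0.600, -0.346, 0.722); φ = arcsin(p_z) ≈ 46.20°, λ = atan2(p_y, p_x) ≈ -150.06°.

≈ 46°N, 150°W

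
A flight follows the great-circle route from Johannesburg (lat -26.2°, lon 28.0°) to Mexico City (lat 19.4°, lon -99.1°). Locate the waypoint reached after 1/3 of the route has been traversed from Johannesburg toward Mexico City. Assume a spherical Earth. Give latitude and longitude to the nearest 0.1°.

Convert each endpoint to a unit vector on the sphere (x = cos φ cos λ, y = cos φ sin λ, z = sin φ).
The central angle between the endpoints is δ = arccos(p₁·p₂) ≈ 2.288 rad (131.1°).
Interpolate at f = 1/3 with slerp weights a = sin((1−f)δ)/sin δ ≈ 1.325, b = sin(fδ)/sin δ ≈ 0.916.
p = a·p₁ + b·p₂ ≈ (0.913, -0.295, -0.281); φ = arcsin(p_z) ≈ -16.30°, λ = atan2(p_y, p_x) ≈ -17.92°.

≈ lat -16.3°, lon -17.9°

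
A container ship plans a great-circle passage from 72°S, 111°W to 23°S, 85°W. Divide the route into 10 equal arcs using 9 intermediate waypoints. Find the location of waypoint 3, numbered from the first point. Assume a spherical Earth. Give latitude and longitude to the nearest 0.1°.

≈ 57.9°S, 96.0°W

Convert each endpoint to a unit vector on the sphere (x = cos φ cos λ, y = cos φ sin λ, z = sin φ).
The central angle between the endpoints is δ = arccos(p₁·p₂) ≈ 0.893 rad (51.2°).
Interpolate at f = 3/10 with slerp weights a = sin((1−f)δ)/sin δ ≈ 0.751, b = sin(fδ)/sin δ ≈ 0.340.
p = a·p₁ + b·p₂ ≈ (-0.056, -0.528, -0.847); φ = arcsin(p_z) ≈ -57.91°, λ = atan2(p_y, p_x) ≈ -96.04°.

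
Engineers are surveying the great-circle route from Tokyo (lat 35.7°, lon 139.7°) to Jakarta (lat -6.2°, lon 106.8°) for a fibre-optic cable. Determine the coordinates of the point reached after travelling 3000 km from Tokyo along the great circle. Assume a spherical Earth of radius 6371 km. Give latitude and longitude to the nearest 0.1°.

The haversine formula gives a central angle δ ≈ 0.909 rad (52.1°) between the endpoints. The total great-circle distance is δ·R ≈ 0.909 × 6371 ≈ 5789 km, so the target fraction is f = 3000/5789 ≈ 0.518.
Interpolate at f ≈ 0.518 with slerp weights a = sin((1−f)δ)/sin δ ≈ 0.537, b = sin(fδ)/sin δ ≈ 0.575.
p = a·p₁ + b·p₂ ≈ (-0.498, 0.830, 0.252); φ = arcsin(p_z) ≈ 14.57°, λ = atan2(p_y, p_x) ≈ 120.98°.

≈ lat 14.6°, lon 121.0°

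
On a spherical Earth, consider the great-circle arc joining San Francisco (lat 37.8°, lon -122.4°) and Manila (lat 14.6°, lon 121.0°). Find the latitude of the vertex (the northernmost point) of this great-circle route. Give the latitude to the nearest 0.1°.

The great circle lies in the plane with unit normal n̂ = (p₁ × p₂)/|p₁ × p₂|.
Here n̂_z ≈ -0.696; the vertex latitude is φ_max = arccos|n̂_z| ≈ 45.9°.

≈ 45.9°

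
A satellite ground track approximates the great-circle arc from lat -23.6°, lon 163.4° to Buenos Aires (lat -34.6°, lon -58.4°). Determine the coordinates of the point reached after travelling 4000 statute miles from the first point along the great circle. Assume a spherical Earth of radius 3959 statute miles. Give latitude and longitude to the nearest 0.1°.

Write both endpoints as unit vectors p₁, p₂ with components (cos φ cos λ, cos φ sin λ, sin φ).
The central angle between the endpoints is δ = arccos(p₁·p₂) ≈ 1.912 rad (109.6°). The total great-circle distance is δ·R ≈ 1.912 × 3959 ≈ 7571 mi, so the target fraction is f = 4000/7571 ≈ 0.528.
Interpolate at f ≈ 0.528 with slerp weights a = sin((1−f)δ)/sin δ ≈ 0.833, b = sin(fδ)/sin δ ≈ 0.899.
p = a·p₁ + b·p₂ ≈ (-0.344, -0.412, -0.844); φ = arcsin(p_z) ≈ -57.55°, λ = atan2(p_y, p_x) ≈ -129.80°.

≈ lat -57.5°, lon -129.8°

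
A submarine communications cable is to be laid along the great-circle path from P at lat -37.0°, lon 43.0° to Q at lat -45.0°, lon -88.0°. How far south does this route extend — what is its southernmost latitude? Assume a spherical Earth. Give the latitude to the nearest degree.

The great circle lies in the plane with unit normal n̂ = (p₁ × p₂)/|p₁ × p₂|.
Here n̂_z ≈ -0.427; the vertex latitude is φ_max = arccos|n̂_z| ≈ 64.7°.
Check via Clairaut: cos φ_max = |cos φ₁| · sin C = cos(37.0°)·sin(147.7°) ≈ 0.427, again giving ≈ 64.7°.

≈ -65°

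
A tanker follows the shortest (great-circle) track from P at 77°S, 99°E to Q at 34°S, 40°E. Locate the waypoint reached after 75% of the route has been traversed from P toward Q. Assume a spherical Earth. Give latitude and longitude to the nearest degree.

≈ 46°S, 45°E

Write both endpoints as unit vectors p₁, p₂ with components (cos φ cos λ, cos φ sin λ, sin φ).
The central angle between the endpoints is δ = arccos(p₁·p₂) ≈ 0.875 rad (50.1°).
Interpolate at f = 0.75 with slerp weights a = sin((1−f)δ)/sin δ ≈ 0.283, b = sin(fδ)/sin δ ≈ 0.795.
p = a·p₁ + b·p₂ ≈ (0.495, 0.486, -0.720); φ = arcsin(p_z) ≈ -46.06°, λ = atan2(p_y, p_x) ≈ 44.51°.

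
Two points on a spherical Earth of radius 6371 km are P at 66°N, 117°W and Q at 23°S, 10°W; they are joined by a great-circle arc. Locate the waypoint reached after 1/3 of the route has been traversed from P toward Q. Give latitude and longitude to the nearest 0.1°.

≈ 47.1°N, 49.3°W

Write both endpoints as unit vectors p₁, p₂ with components (cos φ cos λ, cos φ sin λ, sin φ).
The central angle between the endpoints is δ = arccos(p₁·p₂) ≈ 2.056 rad (117.8°).
Interpolate at f = 1/3 with slerp weights a = sin((1−f)δ)/sin δ ≈ 1.108, b = sin(fδ)/sin δ ≈ 0.716.
p = a·p₁ + b·p₂ ≈ (0.444, -0.516, 0.733); φ = arcsin(p_z) ≈ 47.10°, λ = atan2(p_y, p_x) ≈ -49.28°.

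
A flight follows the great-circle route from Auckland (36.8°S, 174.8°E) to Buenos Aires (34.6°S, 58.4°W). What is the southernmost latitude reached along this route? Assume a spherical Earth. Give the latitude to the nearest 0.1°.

The great circle lies in the plane with unit normal n̂ = (p₁ × p₂)/|p₁ × p₂|.
Here n̂_z ≈ +0.529; the vertex latitude is φ_max = arccos|n̂_z| ≈ 58.1°.

≈ 58.1°S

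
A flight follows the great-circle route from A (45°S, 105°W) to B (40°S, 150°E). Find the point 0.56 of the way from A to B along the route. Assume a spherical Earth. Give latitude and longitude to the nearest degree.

From cos δ = sin φ₁ sin φ₂ + cos φ₁ cos φ₂ cos Δλ, the central angle is δ ≈ 1.251 rad (71.7°).
Interpolate at f = 0.56 with slerp weights a = sin((1−f)δ)/sin δ ≈ 0.551, b = sin(fδ)/sin δ ≈ 0.679.
p = a·p₁ + b·p₂ ≈ (-0.551, -0.116, -0.826); φ = arcsin(p_z) ≈ -55.70°, λ = atan2(p_y, p_x) ≈ -168.09°.

≈ (56°S, 168°W)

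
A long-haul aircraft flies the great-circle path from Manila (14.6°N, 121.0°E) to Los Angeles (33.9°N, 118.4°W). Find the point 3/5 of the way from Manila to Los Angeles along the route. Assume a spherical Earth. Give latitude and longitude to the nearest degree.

Write both endpoints as unit vectors p₁, p₂ with components (cos φ cos λ, cos φ sin λ, sin φ).
The central angle between the endpoints is δ = arccos(p₁·p₂) ≈ 1.842 rad (105.6°).
Interpolate at f = 3/5 with slerp weights a = sin((1−f)δ)/sin δ ≈ 0.698, b = sin(fδ)/sin δ ≈ 0.928.
p = a·p₁ + b·p₂ ≈ (-0.714, -0.099, 0.693); φ = arcsin(p_z) ≈ 43.89°, λ = atan2(p_y, p_x) ≈ -172.13°.

≈ 44°N, 172°W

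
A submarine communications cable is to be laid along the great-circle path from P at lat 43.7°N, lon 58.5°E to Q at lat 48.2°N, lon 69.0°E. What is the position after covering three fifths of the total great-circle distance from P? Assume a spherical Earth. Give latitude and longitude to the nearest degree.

≈ lat 47°N, lon 65°E

Convert each endpoint to a unit vector on the sphere (x = cos φ cos λ, y = cos φ sin λ, z = sin φ).
The central angle between the endpoints is δ = arccos(p₁·p₂) ≈ 0.149 rad (8.6°).
Interpolate at f = 3/5 with slerp weights a = sin((1−f)δ)/sin δ ≈ 0.401, b = sin(fδ)/sin δ ≈ 0.601.
p = a·p₁ + b·p₂ ≈ (0.295, 0.622, 0.726); φ = arcsin(p_z) ≈ 46.52°, λ = atan2(p_y, p_x) ≈ 64.59°.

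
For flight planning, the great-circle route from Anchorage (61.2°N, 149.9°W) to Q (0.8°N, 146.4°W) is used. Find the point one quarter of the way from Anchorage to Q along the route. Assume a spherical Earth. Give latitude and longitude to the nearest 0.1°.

≈ (46.1°N, 148.4°W)

Write both endpoints as unit vectors p₁, p₂ with components (cos φ cos λ, cos φ sin λ, sin φ).
The central angle between the endpoints is δ = arccos(p₁·p₂) ≈ 1.055 rad (60.5°).
Interpolate at f = 1/4 with slerp weights a = sin((1−f)δ)/sin δ ≈ 0.818, b = sin(fδ)/sin δ ≈ 0.300.
p = a·p₁ + b·p₂ ≈ (-0.590, -0.363, 0.721); φ = arcsin(p_z) ≈ 46.11°, λ = atan2(p_y, p_x) ≈ -148.39°.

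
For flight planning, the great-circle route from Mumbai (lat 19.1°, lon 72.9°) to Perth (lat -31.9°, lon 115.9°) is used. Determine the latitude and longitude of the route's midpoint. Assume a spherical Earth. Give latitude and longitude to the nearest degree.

The haversine formula gives a central angle δ ≈ 1.144 rad (65.6°) between the endpoints.
Interpolate at f = 1/2 with slerp weights a = sin((1−f)δ)/sin δ ≈ 0.595, b = sin(fδ)/sin δ ≈ 0.595.
p = a·p₁ + b·p₂ ≈ (-0.055, 0.991, -0.120); φ = arcsin(p_z) ≈ -6.87°, λ = atan2(p_y, p_x) ≈ 93.19°.

≈ lat -7°, lon 93°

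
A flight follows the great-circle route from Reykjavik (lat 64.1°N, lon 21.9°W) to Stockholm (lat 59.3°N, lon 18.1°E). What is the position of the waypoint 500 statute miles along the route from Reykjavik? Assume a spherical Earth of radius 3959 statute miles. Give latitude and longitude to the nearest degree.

The haversine formula gives a central angle δ ≈ 0.335 rad (19.2°) between the endpoints. The total great-circle distance is δ·R ≈ 0.335 × 3959 ≈ 1327 mi, so the target fraction is f = 500/1327 ≈ 0.377.
Interpolate at f ≈ 0.377 with slerp weights a = sin((1−f)δ)/sin δ ≈ 0.631, b = sin(fδ)/sin δ ≈ 0.383.
p = a·p₁ + b·p₂ ≈ (0.441, -0.042, 0.896); φ = arcsin(p_z) ≈ 63.68°, λ = atan2(p_y, p_x) ≈ -5.44°.

≈ lat 64°N, lon 5°W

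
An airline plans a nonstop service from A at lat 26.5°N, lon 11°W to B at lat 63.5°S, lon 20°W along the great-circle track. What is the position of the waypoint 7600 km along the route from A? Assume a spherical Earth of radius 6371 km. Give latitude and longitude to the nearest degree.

Convert each endpoint to a unit vector on the sphere (x = cos φ cos λ, y = cos φ sin λ, z = sin φ).
The central angle between the endpoints is δ = arccos(p₁·p₂) ≈ 1.576 rad (90.3°). The total great-circle distance is δ·R ≈ 1.576 × 6371 ≈ 10039 km, so the target fraction is f = 7600/10039 ≈ 0.757.
Interpolate at f ≈ 0.757 with slerp weights a = sin((1−f)δ)/sin δ ≈ 0.374, b = sin(fδ)/sin δ ≈ 0.929.
p = a·p₁ + b·p₂ ≈ (0.718, -0.206, -0.665); φ = arcsin(p_z) ≈ -41.69°, λ = atan2(p_y, p_x) ≈ -15.98°.

≈ lat 42°S, lon 16°W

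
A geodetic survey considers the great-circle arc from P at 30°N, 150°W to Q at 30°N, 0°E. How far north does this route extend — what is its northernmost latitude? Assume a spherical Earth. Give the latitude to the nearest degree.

The great circle lies in the plane with unit normal n̂ = (p₁ × p₂)/|p₁ × p₂|.
Here n̂_z ≈ +0.409; the vertex latitude is φ_max = arccos|n̂_z| ≈ 65.9°.

≈ 66°N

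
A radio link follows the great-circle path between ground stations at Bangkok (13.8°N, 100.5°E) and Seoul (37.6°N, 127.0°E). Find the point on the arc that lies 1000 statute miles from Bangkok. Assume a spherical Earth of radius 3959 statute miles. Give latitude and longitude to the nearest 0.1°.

Write both endpoints as unit vectors p₁, p₂ with components (cos φ cos λ, cos φ sin λ, sin φ).
The central angle between the endpoints is δ = arccos(p₁·p₂) ≈ 0.584 rad (33.5°). The total great-circle distance is δ·R ≈ 0.584 × 3959 ≈ 2313 mi, so the target fraction is f = 1000/2313 ≈ 0.432.
Interpolate at f ≈ 0.432 with slerp weights a = sin((1−f)δ)/sin δ ≈ 0.590, b = sin(fδ)/sin δ ≈ 0.453.
p = a·p₁ + b·p₂ ≈ (-0.321, 0.850, 0.417); φ = arcsin(p_z) ≈ 24.66°, λ = atan2(p_y, p_x) ≈ 110.65°.

≈ (24.7°N, 110.7°E)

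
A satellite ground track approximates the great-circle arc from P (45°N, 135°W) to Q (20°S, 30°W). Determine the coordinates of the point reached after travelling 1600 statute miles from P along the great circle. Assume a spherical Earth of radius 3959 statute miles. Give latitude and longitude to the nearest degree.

Write both endpoints as unit vectors p₁, p₂ with components (cos φ cos λ, cos φ sin λ, sin φ).
The central angle between the endpoints is δ = arccos(p₁·p₂) ≈ 1.997 rad (114.4°). The total great-circle distance is δ·R ≈ 1.997 × 3959 ≈ 7908 mi, so the target fraction is f = 1600/7908 ≈ 0.202.
Interpolate at f ≈ 0.202 with slerp weights a = sin((1−f)δ)/sin δ ≈ 1.098, b = sin(fδ)/sin δ ≈ 0.432.
p = a·p₁ + b·p₂ ≈ (-0.198, -0.752, 0.629); φ = arcsin(p_z) ≈ 38.96°, λ = atan2(p_y, p_x) ≈ -104.72°.

≈ (39°N, 105°W)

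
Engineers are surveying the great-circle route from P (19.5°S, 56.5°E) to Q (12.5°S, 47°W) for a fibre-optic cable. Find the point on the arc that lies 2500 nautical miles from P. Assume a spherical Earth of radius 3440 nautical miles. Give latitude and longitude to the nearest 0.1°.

≈ (25.3°S, 11.7°E)

Convert each endpoint to a unit vector on the sphere (x = cos φ cos λ, y = cos φ sin λ, z = sin φ).
The central angle between the endpoints is δ = arccos(p₁·p₂) ≈ 1.714 rad (98.2°). The total great-circle distance is δ·R ≈ 1.714 × 3440 ≈ 5896 nmi, so the target fraction is f = 2500/5896 ≈ 0.424.
Interpolate at f ≈ 0.424 with slerp weights a = sin((1−f)δ)/sin δ ≈ 0.843, b = sin(fδ)/sin δ ≈ 0.671.
p = a·p₁ + b·p₂ ≈ (0.886, 0.183, -0.427); φ = arcsin(p_z) ≈ -25.26°, λ = atan2(p_y, p_x) ≈ 11.70°.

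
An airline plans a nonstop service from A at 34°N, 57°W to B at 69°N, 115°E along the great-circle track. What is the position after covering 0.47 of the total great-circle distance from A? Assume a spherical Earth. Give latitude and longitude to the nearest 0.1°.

The haversine formula gives a central angle δ ≈ 1.341 rad (76.8°) between the endpoints.
Interpolate at f = 0.47 with slerp weights a = sin((1−f)δ)/sin δ ≈ 0.670, b = sin(fδ)/sin δ ≈ 0.605.
p = a·p₁ + b·p₂ ≈ (0.211, -0.269, 0.940); φ = arcsin(p_z) ≈ 70.00°, λ = atan2(p_y, p_x) ≈ -51.94°.

≈ 70.0°N, 51.9°W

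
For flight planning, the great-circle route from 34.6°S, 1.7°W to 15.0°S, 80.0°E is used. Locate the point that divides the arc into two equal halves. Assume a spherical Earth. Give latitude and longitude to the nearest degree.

≈ 31°S, 43°E

Write both endpoints as unit vectors p₁, p₂ with components (cos φ cos λ, cos φ sin λ, sin φ).
The central angle between the endpoints is δ = arccos(p₁·p₂) ≈ 1.306 rad (74.8°).
Interpolate at f = 1/2 with slerp weights a = sin((1−f)δ)/sin δ ≈ 0.630, b = sin(fδ)/sin δ ≈ 0.630.
p = a·p₁ + b·p₂ ≈ (0.624, 0.583, -0.520); φ = arcsin(p_z) ≈ -31.36°, λ = atan2(p_y, p_x) ≈ 43.10°.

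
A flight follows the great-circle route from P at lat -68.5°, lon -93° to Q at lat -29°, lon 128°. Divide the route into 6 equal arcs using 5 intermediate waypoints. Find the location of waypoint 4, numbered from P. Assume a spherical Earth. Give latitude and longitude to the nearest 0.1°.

≈ lat -53.8°, lon 138.5°

Write both endpoints as unit vectors p₁, p₂ with components (cos φ cos λ, cos φ sin λ, sin φ).
The central angle between the endpoints is δ = arccos(p₁·p₂) ≈ 1.360 rad (77.9°).
Interpolate at f = 4/6 with slerp weights a = sin((1−f)δ)/sin δ ≈ 0.448, b = sin(fδ)/sin δ ≈ 0.805.
p = a·p₁ + b·p₂ ≈ (-0.442, 0.391, -0.807); φ = arcsin(p_z) ≈ -53.82°, λ = atan2(p_y, p_x) ≈ 138.51°.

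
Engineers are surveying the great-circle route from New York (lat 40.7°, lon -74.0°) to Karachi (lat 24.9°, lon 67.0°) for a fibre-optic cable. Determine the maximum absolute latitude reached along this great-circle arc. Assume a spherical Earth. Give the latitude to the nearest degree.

The great circle lies in the plane with unit normal n̂ = (p₁ × p₂)/|p₁ × p₂|.
Here n̂_z ≈ +0.448; the vertex latitude is φ_max = arccos|n̂_z| ≈ 63.4°.
Check via Clairaut: cos φ_max = |cos φ₁| · sin C = cos(40.7°)·sin(36.2°) ≈ 0.448, again giving ≈ 63.4°.

≈ 63°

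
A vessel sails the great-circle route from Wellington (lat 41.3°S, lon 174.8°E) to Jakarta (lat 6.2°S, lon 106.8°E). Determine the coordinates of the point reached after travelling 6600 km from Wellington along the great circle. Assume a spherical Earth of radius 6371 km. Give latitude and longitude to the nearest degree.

≈ lat 13°S, lon 114°E

Convert each endpoint to a unit vector on the sphere (x = cos φ cos λ, y = cos φ sin λ, z = sin φ).
The central angle between the endpoints is δ = arccos(p₁·p₂) ≈ 1.212 rad (69.4°). The total great-circle distance is δ·R ≈ 1.212 × 6371 ≈ 7722 km, so the target fraction is f = 6600/7722 ≈ 0.855.
Interpolate at f ≈ 0.855 with slerp weights a = sin((1−f)δ)/sin δ ≈ 0.187, b = sin(fδ)/sin δ ≈ 0.919.
p = a·p₁ + b·p₂ ≈ (-0.404, 0.887, -0.223); φ = arcsin(p_z) ≈ -12.87°, λ = atan2(p_y, p_x) ≈ 114.48°.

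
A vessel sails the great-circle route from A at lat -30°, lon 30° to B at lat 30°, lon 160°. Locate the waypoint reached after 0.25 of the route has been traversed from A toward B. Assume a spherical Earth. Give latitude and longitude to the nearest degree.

Write both endpoints as unit vectors p₁, p₂ with components (cos φ cos λ, cos φ sin λ, sin φ).
The central angle between the endpoints is δ = arccos(p₁·p₂) ≈ 2.392 rad (137.1°).
Interpolate at f = 0.25 with slerp weights a = sin((1−f)δ)/sin δ ≈ 1.432, b = sin(fδ)/sin δ ≈ 0.827.
p = a·p₁ + b·p₂ ≈ (0.401, 0.865, -0.303); φ = arcsin(p_z) ≈ -17.61°, λ = atan2(p_y, p_x) ≈ 65.12°.

≈ lat -18°, lon 65°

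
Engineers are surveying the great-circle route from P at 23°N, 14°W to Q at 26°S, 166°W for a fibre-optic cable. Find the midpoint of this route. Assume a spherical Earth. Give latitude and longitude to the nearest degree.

From cos δ = sin φ₁ sin φ₂ + cos φ₁ cos φ₂ cos Δλ, the central angle is δ ≈ 2.695 rad (154.4°).
Interpolate at f = 1/2 with slerp weights a = sin((1−f)δ)/sin δ ≈ 2.256, b = sin(fδ)/sin δ ≈ 2.256.
p = a·p₁ + b·p₂ ≈ (0.048, -0.993, -0.107); φ = arcsin(p_z) ≈ -6.17°, λ = atan2(p_y, p_x) ≈ -87.26°.

≈ 6°S, 87°W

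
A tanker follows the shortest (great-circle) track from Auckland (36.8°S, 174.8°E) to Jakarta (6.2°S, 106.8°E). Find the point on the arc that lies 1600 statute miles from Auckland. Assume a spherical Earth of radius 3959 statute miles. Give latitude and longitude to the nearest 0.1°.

Write both endpoints as unit vectors p₁, p₂ with components (cos φ cos λ, cos φ sin λ, sin φ).
The central angle between the endpoints is δ = arccos(p₁·p₂) ≈ 1.199 rad (68.7°). The total great-circle distance is δ·R ≈ 1.199 × 3959 ≈ 4749 mi, so the target fraction is f = 1600/4749 ≈ 0.337.
Interpolate at f ≈ 0.337 with slerp weights a = sin((1−f)δ)/sin δ ≈ 0.766, b = sin(fδ)/sin δ ≈ 0.422.
p = a·p₁ + b·p₂ ≈ (-0.732, 0.457, -0.505); φ = arcsin(p_z) ≈ -30.31°, λ = atan2(p_y, p_x) ≈ 148.02°.

≈ (30.3°S, 148.0°E)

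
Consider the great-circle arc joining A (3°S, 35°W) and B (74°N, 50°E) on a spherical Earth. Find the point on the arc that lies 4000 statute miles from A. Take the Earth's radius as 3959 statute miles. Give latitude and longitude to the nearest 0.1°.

Convert each endpoint to a unit vector on the sphere (x = cos φ cos λ, y = cos φ sin λ, z = sin φ).
The central angle between the endpoints is δ = arccos(p₁·p₂) ≈ 1.597 rad (91.5°). The total great-circle distance is δ·R ≈ 1.597 × 3959 ≈ 6323 mi, so the target fraction is f = 4000/6323 ≈ 0.633.
Interpolate at f ≈ 0.633 with slerp weights a = sin((1−f)δ)/sin δ ≈ 0.554, b = sin(fδ)/sin δ ≈ 0.847.
p = a·p₁ + b·p₂ ≈ (0.603, -0.138, 0.786); φ = arcsin(p_z) ≈ 51.77°, λ = atan2(p_y, p_x) ≈ -12.92°.

≈ (51.8°N, 12.9°W)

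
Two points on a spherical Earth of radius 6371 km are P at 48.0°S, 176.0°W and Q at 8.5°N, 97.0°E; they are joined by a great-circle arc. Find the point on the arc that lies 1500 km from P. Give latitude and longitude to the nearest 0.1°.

Write both endpoints as unit vectors p₁, p₂ with components (cos φ cos λ, cos φ sin λ, sin φ).
The central angle between the endpoints is δ = arccos(p₁·p₂) ≈ 1.646 rad (94.3°). The total great-circle distance is δ·R ≈ 1.646 × 6371 ≈ 10487 km, so the target fraction is f = 1500/10487 ≈ 0.143.
Interpolate at f ≈ 0.143 with slerp weights a = sin((1−f)δ)/sin δ ≈ 0.990, b = sin(fδ)/sin δ ≈ 0.234.
p = a·p₁ + b·p₂ ≈ (-0.689, 0.183, -0.701); φ = arcsin(p_z) ≈ -44.52°, λ = atan2(p_y, p_x) ≈ 165.09°.

≈ 44.5°S, 165.1°E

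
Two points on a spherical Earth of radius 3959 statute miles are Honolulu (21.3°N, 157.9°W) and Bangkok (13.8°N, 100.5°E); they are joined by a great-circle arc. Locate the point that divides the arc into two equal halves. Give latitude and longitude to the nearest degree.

From cos δ = sin φ₁ sin φ₂ + cos φ₁ cos φ₂ cos Δλ, the central angle is δ ≈ 1.666 rad (95.5°).
Interpolate at f = 1/2 with slerp weights a = sin((1−f)δ)/sin δ ≈ 0.743, b = sin(fδ)/sin δ ≈ 0.743.
p = a·p₁ + b·p₂ ≈ (-0.773, 0.449, 0.447); φ = arcsin(p_z) ≈ 26.58°, λ = atan2(p_y, p_x) ≈ 149.84°.

≈ 27°N, 150°E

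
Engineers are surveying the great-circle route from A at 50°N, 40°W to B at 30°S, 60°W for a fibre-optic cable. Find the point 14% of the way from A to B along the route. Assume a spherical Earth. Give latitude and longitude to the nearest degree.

The haversine formula gives a central angle δ ≈ 1.430 rad (81.9°) between the endpoints.
Interpolate at f = 0.14 with slerp weights a = sin((1−f)δ)/sin δ ≈ 0.952, b = sin(fδ)/sin δ ≈ 0.201.
p = a·p₁ + b·p₂ ≈ (0.556, -0.544, 0.629); φ = arcsin(p_z) ≈ 38.96°, λ = atan2(p_y, p_x) ≈ -44.39°.

≈ 39°N, 44°W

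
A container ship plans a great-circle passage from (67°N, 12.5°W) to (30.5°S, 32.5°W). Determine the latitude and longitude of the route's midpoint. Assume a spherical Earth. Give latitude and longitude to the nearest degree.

Convert each endpoint to a unit vector on the sphere (x = cos φ cos λ, y = cos φ sin λ, z = sin φ).
The central angle between the endpoints is δ = arccos(p₁·p₂) ≈ 1.722 rad (98.7°).
Interpolate at f = 1/2 with slerp weights a = sin((1−f)δ)/sin δ ≈ 0.767, b = sin(fδ)/sin δ ≈ 0.767.
p = a·p₁ + b·p₂ ≈ (0.850, -0.420, 0.317); φ = arcsin(p_z) ≈ 18.47°, λ = atan2(p_y, p_x) ≈ -26.29°.

≈ (18°N, 26°W)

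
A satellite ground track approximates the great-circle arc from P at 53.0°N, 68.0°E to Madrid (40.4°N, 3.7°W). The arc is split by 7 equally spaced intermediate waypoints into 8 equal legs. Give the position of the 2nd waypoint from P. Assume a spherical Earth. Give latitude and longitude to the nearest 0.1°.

≈ 54.5°N, 47.5°E

Write both endpoints as unit vectors p₁, p₂ with components (cos φ cos λ, cos φ sin λ, sin φ).
The central angle between the endpoints is δ = arccos(p₁·p₂) ≈ 0.848 rad (48.6°).
Interpolate at f = 2/8 with slerp weights a = sin((1−f)δ)/sin δ ≈ 0.792, b = sin(fδ)/sin δ ≈ 0.281.
p = a·p₁ + b·p₂ ≈ (0.392, 0.428, 0.814); φ = arcsin(p_z) ≈ 54.53°, λ = atan2(p_y, p_x) ≈ 47.54°.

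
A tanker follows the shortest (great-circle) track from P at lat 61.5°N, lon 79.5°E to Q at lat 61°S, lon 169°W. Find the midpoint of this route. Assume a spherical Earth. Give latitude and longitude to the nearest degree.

Convert each endpoint to a unit vector on the sphere (x = cos φ cos λ, y = cos φ sin λ, z = sin φ).
The central angle between the endpoints is δ = arccos(p₁·p₂) ≈ 2.593 rad (148.6°).
Interpolate at f = 1/2 with slerp weights a = sin((1−f)δ)/sin δ ≈ 1.847, b = sin(fδ)/sin δ ≈ 1.847.
p = a·p₁ + b·p₂ ≈ (-0.718, 0.696, 0.008); φ = arcsin(p_z) ≈ 0.44°, λ = atan2(p_y, p_x) ≈ 135.92°.

≈ lat 0°N, lon 136°E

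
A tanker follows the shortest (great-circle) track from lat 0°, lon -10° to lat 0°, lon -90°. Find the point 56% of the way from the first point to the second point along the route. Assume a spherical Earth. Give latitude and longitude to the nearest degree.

≈ lat 0°, lon -55°

Write both endpoints as unit vectors p₁, p₂ with components (cos φ cos λ, cos φ sin λ, sin φ).
The central angle between the endpoints is δ = arccos(p₁·p₂) ≈ 1.396 rad (80.0°).
Interpolate at f = 0.56 with slerp weights a = sin((1−f)δ)/sin δ ≈ 0.585, b = sin(fδ)/sin δ ≈ 0.716.
p = a·p₁ + b·p₂ ≈ (0.576, -0.817, 0.000); φ = arcsin(p_z) ≈ 0.00°, λ = atan2(p_y, p_x) ≈ -54.80°.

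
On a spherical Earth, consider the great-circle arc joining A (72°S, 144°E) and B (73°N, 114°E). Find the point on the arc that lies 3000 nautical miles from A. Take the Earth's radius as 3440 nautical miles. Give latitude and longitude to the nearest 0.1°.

Write both endpoints as unit vectors p₁, p₂ with components (cos φ cos λ, cos φ sin λ, sin φ).
The central angle between the endpoints is δ = arccos(p₁·p₂) ≈ 2.552 rad (146.2°). The total great-circle distance is δ·R ≈ 2.552 × 3440 ≈ 8779 nmi, so the target fraction is f = 3000/8779 ≈ 0.342.
Interpolate at f ≈ 0.342 with slerp weights a = sin((1−f)δ)/sin δ ≈ 1.788, b = sin(fδ)/sin δ ≈ 1.377.
p = a·p₁ + b·p₂ ≈ (-0.611, 0.693, -0.383); φ = arcsin(p_z) ≈ -22.55°, λ = atan2(p_y, p_x) ≈ 131.41°.

≈ (22.5°S, 131.4°E)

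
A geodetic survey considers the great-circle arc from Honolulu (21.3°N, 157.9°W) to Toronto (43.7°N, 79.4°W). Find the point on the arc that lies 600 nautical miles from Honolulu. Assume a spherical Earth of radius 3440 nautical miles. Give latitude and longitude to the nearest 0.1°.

Convert each endpoint to a unit vector on the sphere (x = cos φ cos λ, y = cos φ sin λ, z = sin φ).
The central angle between the endpoints is δ = arccos(p₁·p₂) ≈ 1.175 rad (67.3°). The total great-circle distance is δ·R ≈ 1.175 × 3440 ≈ 4043 nmi, so the target fraction is f = 600/4043 ≈ 0.148.
Interpolate at f ≈ 0.148 with slerp weights a = sin((1−f)δ)/sin δ ≈ 0.912, b = sin(fδ)/sin δ ≈ 0.188.
p = a·p₁ + b·p₂ ≈ (-0.763, -0.453, 0.461); φ = arcsin(p_z) ≈ 27.47°, λ = atan2(p_y, p_x) ≈ -149.26°.

≈ 27.5°N, 149.3°W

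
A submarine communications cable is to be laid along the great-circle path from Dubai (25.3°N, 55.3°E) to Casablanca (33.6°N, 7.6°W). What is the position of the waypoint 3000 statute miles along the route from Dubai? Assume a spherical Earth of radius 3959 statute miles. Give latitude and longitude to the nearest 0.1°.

The haversine formula gives a central angle δ ≈ 0.953 rad (54.6°) between the endpoints. The total great-circle distance is δ·R ≈ 0.953 × 3959 ≈ 3771 mi, so the target fraction is f = 3000/3771 ≈ 0.795.
Interpolate at f ≈ 0.795 with slerp weights a = sin((1−f)δ)/sin δ ≈ 0.238, b = sin(fδ)/sin δ ≈ 0.843.
p = a·p₁ + b·p₂ ≈ (0.819, 0.084, 0.568); φ = arcsin(p_z) ≈ 34.63°, λ = atan2(p_y, p_x) ≈ 5.84°.

≈ (34.6°N, 5.8°E)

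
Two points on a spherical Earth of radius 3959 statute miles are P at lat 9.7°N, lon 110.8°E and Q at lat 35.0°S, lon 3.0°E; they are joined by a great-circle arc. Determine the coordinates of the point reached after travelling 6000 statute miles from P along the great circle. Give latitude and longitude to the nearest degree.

Convert each endpoint to a unit vector on the sphere (x = cos φ cos λ, y = cos φ sin λ, z = sin φ).
The central angle between the endpoints is δ = arccos(p₁·p₂) ≈ 1.921 rad (110.1°). The total great-circle distance is δ·R ≈ 1.921 × 3959 ≈ 7607 mi, so the target fraction is f = 6000/7607 ≈ 0.789.
Interpolate at f ≈ 0.789 with slerp weights a = sin((1−f)δ)/sin δ ≈ 0.420, b = sin(fδ)/sin δ ≈ 1.063.
p = a·p₁ + b·p₂ ≈ (0.723, 0.433, -0.539); φ = arcsin(p_z) ≈ -32.61°, λ = atan2(p_y, p_x) ≈ 30.93°.

≈ lat 33°S, lon 31°E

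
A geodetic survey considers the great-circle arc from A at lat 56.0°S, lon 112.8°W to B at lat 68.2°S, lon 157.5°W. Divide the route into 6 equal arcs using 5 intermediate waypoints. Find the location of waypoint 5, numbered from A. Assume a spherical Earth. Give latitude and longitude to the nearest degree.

≈ lat 67°S, lon 147°W

Convert each endpoint to a unit vector on the sphere (x = cos φ cos λ, y = cos φ sin λ, z = sin φ).
The central angle between the endpoints is δ = arccos(p₁·p₂) ≈ 0.409 rad (23.5°).
Interpolate at f = 5/6 with slerp weights a = sin((1−f)δ)/sin δ ≈ 0.171, b = sin(fδ)/sin δ ≈ 0.841.
p = a·p₁ + b·p₂ ≈ (-0.326, -0.208, -0.922); φ = arcsin(p_z) ≈ -67.28°, λ = atan2(p_y, p_x) ≈ -147.45°.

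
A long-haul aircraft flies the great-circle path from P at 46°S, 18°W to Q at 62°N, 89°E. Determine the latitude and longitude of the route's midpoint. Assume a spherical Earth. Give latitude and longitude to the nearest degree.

Convert each endpoint to a unit vector on the sphere (x = cos φ cos λ, y = cos φ sin λ, z = sin φ).
The central angle between the endpoints is δ = arccos(p₁·p₂) ≈ 2.390 rad (136.9°).
Interpolate at f = 1/2 with slerp weights a = sin((1−f)δ)/sin δ ≈ 1.362, b = sin(fδ)/sin δ ≈ 1.362.
p = a·p₁ + b·p₂ ≈ (0.911, 0.347, 0.223); φ = arcsin(p_z) ≈ 12.88°, λ = atan2(p_y, p_x) ≈ 20.85°.

≈ 13°N, 21°E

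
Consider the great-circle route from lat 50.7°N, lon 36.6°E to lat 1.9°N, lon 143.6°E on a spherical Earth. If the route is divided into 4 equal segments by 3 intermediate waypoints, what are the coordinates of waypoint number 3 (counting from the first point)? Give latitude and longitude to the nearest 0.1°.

≈ lat 21.2°N, lon 127.6°E

The haversine formula gives a central angle δ ≈ 1.731 rad (99.2°) between the endpoints.
Interpolate at f = 3/4 with slerp weights a = sin((1−f)δ)/sin δ ≈ 0.425, b = sin(fδ)/sin δ ≈ 0.976.
p = a·p₁ + b·p₂ ≈ (-0.569, 0.739, 0.361); φ = arcsin(p_z) ≈ 21.17°, λ = atan2(p_y, p_x) ≈ 127.58°.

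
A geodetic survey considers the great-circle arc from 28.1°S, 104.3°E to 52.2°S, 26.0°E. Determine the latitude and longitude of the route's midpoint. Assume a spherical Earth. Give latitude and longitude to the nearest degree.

≈ 47°S, 73°E

From cos δ = sin φ₁ sin φ₂ + cos φ₁ cos φ₂ cos Δλ, the central angle is δ ≈ 1.068 rad (61.2°).
Interpolate at f = 1/2 with slerp weights a = sin((1−f)δ)/sin δ ≈ 0.581, b = sin(fδ)/sin δ ≈ 0.581.
p = a·p₁ + b·p₂ ≈ (0.193, 0.653, -0.733); φ = arcsin(p_z) ≈ -47.10°, λ = atan2(p_y, p_x) ≈ 73.49°.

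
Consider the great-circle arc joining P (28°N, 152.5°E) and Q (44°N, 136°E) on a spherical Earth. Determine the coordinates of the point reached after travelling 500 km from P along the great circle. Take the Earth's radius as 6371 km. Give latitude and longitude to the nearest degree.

The haversine formula gives a central angle δ ≈ 0.362 rad (20.8°) between the endpoints. The total great-circle distance is δ·R ≈ 0.362 × 6371 ≈ 2308 km, so the target fraction is f = 500/2308 ≈ 0.217.
Interpolate at f ≈ 0.217 with slerp weights a = sin((1−f)δ)/sin δ ≈ 0.790, b = sin(fδ)/sin δ ≈ 0.221.
p = a·p₁ + b·p₂ ≈ (-0.733, 0.433, 0.525); φ = arcsin(p_z) ≈ 31.64°, λ = atan2(p_y, p_x) ≈ 149.46°.

≈ (32°N, 149°E)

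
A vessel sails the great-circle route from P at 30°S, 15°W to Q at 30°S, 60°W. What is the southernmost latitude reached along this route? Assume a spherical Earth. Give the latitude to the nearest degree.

The great circle lies in the plane with unit normal n̂ = (p₁ × p₂)/|p₁ × p₂|.
Here n̂_z ≈ -0.848; the vertex latitude is φ_max = arccos|n̂_z| ≈ 32.0°.

≈ 32°S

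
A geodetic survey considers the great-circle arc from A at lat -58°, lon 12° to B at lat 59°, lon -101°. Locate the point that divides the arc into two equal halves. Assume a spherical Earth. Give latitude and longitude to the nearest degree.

Write both endpoints as unit vectors p₁, p₂ with components (cos φ cos λ, cos φ sin λ, sin φ).
The central angle between the endpoints is δ = arccos(p₁·p₂) ≈ 2.556 rad (146.5°).
Interpolate at f = 1/2 with slerp weights a = sin((1−f)δ)/sin δ ≈ 1.733, b = sin(fδ)/sin δ ≈ 1.733.
p = a·p₁ + b·p₂ ≈ (0.728, -0.685, 0.016); φ = arcsin(p_z) ≈ 0.91°, λ = atan2(p_y, p_x) ≈ -43.27°.

≈ lat 1°, lon -43°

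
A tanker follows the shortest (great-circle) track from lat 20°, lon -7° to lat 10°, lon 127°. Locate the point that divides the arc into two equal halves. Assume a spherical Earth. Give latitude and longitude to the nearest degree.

The haversine formula gives a central angle δ ≈ 2.194 rad (125.7°) between the endpoints.
Interpolate at f = 1/2 with slerp weights a = sin((1−f)δ)/sin δ ≈ 1.096, b = sin(fδ)/sin δ ≈ 1.096.
p = a·p₁ + b·p₂ ≈ (0.373, 0.736, 0.565); φ = arcsin(p_z) ≈ 34.40°, λ = atan2(p_y, p_x) ≈ 63.16°.

≈ lat 34°, lon 63°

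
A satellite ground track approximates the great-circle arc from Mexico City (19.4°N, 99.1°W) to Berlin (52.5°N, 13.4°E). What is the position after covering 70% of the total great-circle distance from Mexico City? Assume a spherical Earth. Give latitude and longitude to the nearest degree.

≈ (57°N, 32°W)

Write both endpoints as unit vectors p₁, p₂ with components (cos φ cos λ, cos φ sin λ, sin φ).
The central angle between the endpoints is δ = arccos(p₁·p₂) ≈ 1.527 rad (87.5°).
Interpolate at f = 0.70 with slerp weights a = sin((1−f)δ)/sin δ ≈ 0.443, b = sin(fδ)/sin δ ≈ 0.878.
p = a·p₁ + b·p₂ ≈ (0.454, -0.288, 0.843); φ = arcsin(p_z) ≈ 57.48°, λ = atan2(p_y, p_x) ≈ -32.45°.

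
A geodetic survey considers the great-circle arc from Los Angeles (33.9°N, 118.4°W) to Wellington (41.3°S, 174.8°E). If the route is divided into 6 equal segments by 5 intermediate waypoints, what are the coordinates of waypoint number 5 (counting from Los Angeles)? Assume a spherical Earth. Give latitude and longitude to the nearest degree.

≈ (30°S, 171°W)

Convert each endpoint to a unit vector on the sphere (x = cos φ cos λ, y = cos φ sin λ, z = sin φ).
The central angle between the endpoints is δ = arccos(p₁·p₂) ≈ 1.694 rad (97.0°).
Interpolate at f = 5/6 with slerp weights a = sin((1−f)δ)/sin δ ≈ 0.281, b = sin(fδ)/sin δ ≈ 0.995.
p = a·p₁ + b·p₂ ≈ (-0.855, -0.137, -0.500); φ = arcsin(p_z) ≈ -30.00°, λ = atan2(p_y, p_x) ≈ -170.89°.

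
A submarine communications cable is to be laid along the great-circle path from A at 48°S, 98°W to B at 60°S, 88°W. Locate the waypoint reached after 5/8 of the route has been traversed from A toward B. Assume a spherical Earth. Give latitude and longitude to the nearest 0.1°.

≈ 55.6°S, 92.5°W

Convert each endpoint to a unit vector on the sphere (x = cos φ cos λ, y = cos φ sin λ, z = sin φ).
The central angle between the endpoints is δ = arccos(p₁·p₂) ≈ 0.233 rad (13.3°).
Interpolate at f = 5/8 with slerp weights a = sin((1−f)δ)/sin δ ≈ 0.378, b = sin(fδ)/sin δ ≈ 0.628.
p = a·p₁ + b·p₂ ≈ (-0.024, -0.564, -0.825); φ = arcsin(p_z) ≈ -55.60°, λ = atan2(p_y, p_x) ≈ -92.46°.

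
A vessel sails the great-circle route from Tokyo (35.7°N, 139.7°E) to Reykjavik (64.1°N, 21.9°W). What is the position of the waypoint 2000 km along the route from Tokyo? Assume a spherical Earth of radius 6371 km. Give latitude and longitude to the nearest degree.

≈ 53°N, 136°E

Write both endpoints as unit vectors p₁, p₂ with components (cos φ cos λ, cos φ sin λ, sin φ).
The central angle between the endpoints is δ = arccos(p₁·p₂) ≈ 1.381 rad (79.1°). The total great-circle distance is δ·R ≈ 1.381 × 6371 ≈ 8800 km, so the target fraction is f = 2000/8800 ≈ 0.227.
Interpolate at f ≈ 0.227 with slerp weights a = sin((1−f)δ)/sin δ ≈ 0.892, b = sin(fδ)/sin δ ≈ 0.314.
p = a·p₁ + b·p₂ ≈ (-0.425, 0.417, 0.803); φ = arcsin(p_z) ≈ 53.45°, λ = atan2(p_y, p_x) ≈ 135.53°.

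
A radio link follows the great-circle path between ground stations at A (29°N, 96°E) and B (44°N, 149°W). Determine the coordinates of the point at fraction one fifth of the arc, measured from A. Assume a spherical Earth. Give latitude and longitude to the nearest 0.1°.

Write both endpoints as unit vectors p₁, p₂ with components (cos φ cos λ, cos φ sin λ, sin φ).
The central angle between the endpoints is δ = arccos(p₁·p₂) ≈ 1.500 rad (85.9°).
Interpolate at f = 1/5 with slerp weights a = sin((1−f)δ)/sin δ ≈ 0.934, b = sin(fδ)/sin δ ≈ 0.296.
p = a·p₁ + b·p₂ ≈ (-0.268, 0.703, 0.659); φ = arcsin(p_z) ≈ 41.21°, λ = atan2(p_y, p_x) ≈ 110.87°.

≈ (41.2°N, 110.9°E)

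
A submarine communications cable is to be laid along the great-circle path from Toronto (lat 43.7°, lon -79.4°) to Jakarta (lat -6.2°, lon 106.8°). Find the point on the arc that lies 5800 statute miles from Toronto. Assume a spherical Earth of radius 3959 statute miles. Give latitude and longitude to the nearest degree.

The haversine formula gives a central angle δ ≈ 2.480 rad (142.1°) between the endpoints. The total great-circle distance is δ·R ≈ 2.480 × 3959 ≈ 9819 mi, so the target fraction is f = 5800/9819 ≈ 0.591.
Interpolate at f ≈ 0.591 with slerp weights a = sin((1−f)δ)/sin δ ≈ 1.383, b = sin(fδ)/sin δ ≈ 1.619.
p = a·p₁ + b·p₂ ≈ (-0.281, 0.558, 0.781); φ = arcsin(p_z) ≈ 51.33°, λ = atan2(p_y, p_x) ≈ 116.75°.

≈ lat 51°, lon 117°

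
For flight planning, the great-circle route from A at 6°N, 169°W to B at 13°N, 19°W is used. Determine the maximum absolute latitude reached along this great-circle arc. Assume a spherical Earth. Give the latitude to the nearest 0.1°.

≈ 33.1°N

The great circle lies in the plane with unit normal n̂ = (p₁ × p₂)/|p₁ × p₂|.
Here n̂_z ≈ +0.838; the vertex latitude is φ_max = arccos|n̂_z| ≈ 33.1°.
Check via Clairaut: cos φ_max = |cos φ₁| · sin C = cos(6.0°)·sin(57.4°) ≈ 0.838, again giving ≈ 33.1°.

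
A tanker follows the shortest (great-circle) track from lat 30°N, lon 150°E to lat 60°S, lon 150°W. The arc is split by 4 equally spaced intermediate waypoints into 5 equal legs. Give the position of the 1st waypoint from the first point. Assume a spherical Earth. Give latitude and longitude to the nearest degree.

≈ lat 11°N, lon 159°E

Convert each endpoint to a unit vector on the sphere (x = cos φ cos λ, y = cos φ sin λ, z = sin φ).
The central angle between the endpoints is δ = arccos(p₁·p₂) ≈ 1.789 rad (102.5°).
Interpolate at f = 1/5 with slerp weights a = sin((1−f)δ)/sin δ ≈ 1.014, b = sin(fδ)/sin δ ≈ 0.359.
p = a·p₁ + b·p₂ ≈ (-0.916, 0.350, 0.196); φ = arcsin(p_z) ≈ 11.33°, λ = atan2(p_y, p_x) ≈ 159.12°.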